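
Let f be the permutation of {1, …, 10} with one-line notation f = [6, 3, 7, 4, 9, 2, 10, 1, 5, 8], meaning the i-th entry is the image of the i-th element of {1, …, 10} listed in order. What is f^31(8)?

2

Tracing 8 → 1 → … returns to 8 after 7 steps, so 8 lies in a 7-cycle (1, 6, 2, 3, 7, 10, 8).
Since the cycle has length 7, f^31 acts on it the same as f^3 (31 mod 7 = 3).
Stepping 3 places around the cycle: 8 → 1 → 6 → 2.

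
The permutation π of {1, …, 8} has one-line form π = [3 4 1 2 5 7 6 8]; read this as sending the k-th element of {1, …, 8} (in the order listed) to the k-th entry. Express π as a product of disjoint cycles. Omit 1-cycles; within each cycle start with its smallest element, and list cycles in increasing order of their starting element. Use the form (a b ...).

(1 3)(2 4)(6 7)

Iterating π from 1 gives 1 → 3 → 1; that is the 2-cycle (1 3).
Continuing from each remaining unvisited element yields (1 3)(2 4)(6 7).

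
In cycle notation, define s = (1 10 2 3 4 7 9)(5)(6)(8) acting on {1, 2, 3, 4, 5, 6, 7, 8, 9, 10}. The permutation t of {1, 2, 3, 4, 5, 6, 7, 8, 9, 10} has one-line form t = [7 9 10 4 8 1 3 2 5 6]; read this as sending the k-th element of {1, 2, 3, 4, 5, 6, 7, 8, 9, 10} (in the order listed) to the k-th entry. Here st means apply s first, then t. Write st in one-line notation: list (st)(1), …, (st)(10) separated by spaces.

For each element, apply s then t: 1 → 10 → 6; 2 → 3 → 10; 3 → 4 → 4; 4 → 7 → 3; 5 → 5 → 8; 6 → 6 → 1; 7 → 9 → 5; 8 → 8 → 2; 9 → 1 → 7; 10 → 2 → 9.
Collecting the images, st = [6 10 4 3 8 1 5 2 7 9].

6 10 4 3 8 1 5 2 7 9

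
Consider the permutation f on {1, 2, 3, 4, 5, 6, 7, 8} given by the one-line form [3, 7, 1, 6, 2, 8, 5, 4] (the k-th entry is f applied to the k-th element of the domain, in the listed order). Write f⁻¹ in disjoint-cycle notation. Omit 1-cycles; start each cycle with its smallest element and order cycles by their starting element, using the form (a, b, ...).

First write f in disjoint cycles: (1, 3)(2, 7, 5)(4, 6, 8).
Reversing each cycle (and rotating so the smallest element leads) gives f⁻¹ = (1, 3)(2, 5, 7)(4, 8, 6).

(1, 3)(2, 5, 7)(4, 8, 6)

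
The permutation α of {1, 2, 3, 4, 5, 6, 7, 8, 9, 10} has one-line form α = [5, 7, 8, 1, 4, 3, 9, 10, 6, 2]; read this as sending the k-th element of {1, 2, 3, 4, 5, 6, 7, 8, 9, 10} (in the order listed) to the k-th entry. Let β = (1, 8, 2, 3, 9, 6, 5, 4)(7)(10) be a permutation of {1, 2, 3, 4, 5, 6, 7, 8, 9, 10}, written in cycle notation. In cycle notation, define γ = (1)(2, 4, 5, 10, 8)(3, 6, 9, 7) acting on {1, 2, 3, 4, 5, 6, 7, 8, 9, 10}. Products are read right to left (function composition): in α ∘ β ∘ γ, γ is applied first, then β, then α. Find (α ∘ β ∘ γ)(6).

(α ∘ β ∘ γ)(6) = α(β(γ(6))). γ(6) = 9, then β(9) = 6, then α(6) = 3, so the result is 3.

3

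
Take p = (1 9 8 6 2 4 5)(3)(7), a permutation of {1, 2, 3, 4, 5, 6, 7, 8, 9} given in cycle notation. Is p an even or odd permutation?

The cycle lengths are 7, 1, 1.
A cycle of length ℓ contributes ℓ−1 transpositions, so p is a product of 6 transpositions — even.

even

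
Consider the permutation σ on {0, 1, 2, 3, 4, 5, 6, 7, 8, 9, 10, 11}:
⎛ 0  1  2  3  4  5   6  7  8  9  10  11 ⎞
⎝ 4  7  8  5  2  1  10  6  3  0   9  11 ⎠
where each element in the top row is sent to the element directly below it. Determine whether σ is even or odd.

even

In disjoint-cycle form the cycle lengths are 11, 1.
A cycle is odd iff its length is even; σ has 0 even-length cycles, so sgn(σ) = (−1)^0 and σ is even.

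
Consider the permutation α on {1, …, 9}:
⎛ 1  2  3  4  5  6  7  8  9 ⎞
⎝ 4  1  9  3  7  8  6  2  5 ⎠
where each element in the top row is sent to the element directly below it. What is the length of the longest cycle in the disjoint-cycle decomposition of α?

Decomposing into disjoint cycles gives (1 4 3 9 5 7 6 8 2); the longest has length 9.

9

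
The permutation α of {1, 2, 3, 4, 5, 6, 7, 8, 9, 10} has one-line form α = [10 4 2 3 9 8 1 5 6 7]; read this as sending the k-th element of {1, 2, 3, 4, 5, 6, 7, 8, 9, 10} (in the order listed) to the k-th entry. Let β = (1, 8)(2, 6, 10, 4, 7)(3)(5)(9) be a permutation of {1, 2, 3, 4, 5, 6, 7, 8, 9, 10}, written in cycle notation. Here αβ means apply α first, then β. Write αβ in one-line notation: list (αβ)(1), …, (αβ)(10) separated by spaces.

4 7 6 3 9 1 8 5 10 2

(αβ)(x) = β(α(x)). Computing each image: β(α(1)) = β(10) = 4, β(α(2)) = β(4) = 7, β(α(3)) = β(2) = 6, β(α(4)) = β(3) = 3, β(α(5)) = β(9) = 9, β(α(6)) = β(8) = 1, β(α(7)) = β(1) = 8, β(α(8)) = β(5) = 5, β(α(9)) = β(6) = 10, β(α(10)) = β(7) = 2.
Hence αβ = [4 7 6 3 9 1 8 5 10 2].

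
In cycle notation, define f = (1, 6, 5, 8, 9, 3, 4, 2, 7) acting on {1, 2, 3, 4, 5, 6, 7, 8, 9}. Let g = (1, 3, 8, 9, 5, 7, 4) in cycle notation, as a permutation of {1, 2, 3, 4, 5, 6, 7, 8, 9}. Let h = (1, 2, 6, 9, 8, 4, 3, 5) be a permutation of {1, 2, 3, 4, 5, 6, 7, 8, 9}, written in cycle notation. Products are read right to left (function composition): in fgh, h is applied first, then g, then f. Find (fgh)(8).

Apply the permutations in order: h(8) = 4, then g(4) = 1, then f(1) = 6. So (fgh)(8) = 6.

6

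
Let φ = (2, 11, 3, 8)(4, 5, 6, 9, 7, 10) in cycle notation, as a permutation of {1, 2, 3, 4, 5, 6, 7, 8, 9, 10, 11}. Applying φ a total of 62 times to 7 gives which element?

4

7 lies in the 6-cycle (4, 5, 6, 9, 7, 10).
On a 6-cycle, φ^6 is the identity, so φ^62 = φ^2 there (62 ≡ 2 mod 6).
Stepping 2 places around the cycle: 7 → 10 → 4.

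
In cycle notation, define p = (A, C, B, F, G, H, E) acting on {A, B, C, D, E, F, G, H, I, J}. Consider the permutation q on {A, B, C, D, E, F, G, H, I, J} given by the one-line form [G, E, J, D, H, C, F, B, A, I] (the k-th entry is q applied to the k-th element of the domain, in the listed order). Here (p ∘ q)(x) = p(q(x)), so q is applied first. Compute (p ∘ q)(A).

H

First apply q: q(A) = G, then p(G) = H. Thus (p ∘ q)(A) = H.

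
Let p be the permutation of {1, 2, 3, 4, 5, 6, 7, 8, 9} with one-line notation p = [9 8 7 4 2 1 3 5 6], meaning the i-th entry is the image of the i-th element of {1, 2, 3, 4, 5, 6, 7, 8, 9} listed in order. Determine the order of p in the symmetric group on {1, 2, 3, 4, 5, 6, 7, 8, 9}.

Decomposing into disjoint cycles gives cycle lengths 3, 3, 2, 1.
The order of p is the least common multiple of its cycle lengths: lcm(3, 3, 2) = 6.

6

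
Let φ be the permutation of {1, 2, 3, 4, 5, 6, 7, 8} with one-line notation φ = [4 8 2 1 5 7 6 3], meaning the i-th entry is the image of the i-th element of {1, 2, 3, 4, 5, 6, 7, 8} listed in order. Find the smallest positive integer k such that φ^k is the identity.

6

Writing φ as disjoint cycles, the cycle lengths are 3, 2, 2, 1.
The order of φ is the least common multiple of its cycle lengths: lcm(3, 2, 2) = 6.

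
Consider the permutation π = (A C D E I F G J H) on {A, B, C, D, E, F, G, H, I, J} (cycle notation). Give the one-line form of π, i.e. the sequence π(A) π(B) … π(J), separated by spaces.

Image by image: A↦C, B↦B, C↦D, D↦E, E↦I, F↦G, G↦J, H↦A, I↦F, J↦H.
Listing these in domain order gives C B D E I G J A F H.

C B D E I G J A F H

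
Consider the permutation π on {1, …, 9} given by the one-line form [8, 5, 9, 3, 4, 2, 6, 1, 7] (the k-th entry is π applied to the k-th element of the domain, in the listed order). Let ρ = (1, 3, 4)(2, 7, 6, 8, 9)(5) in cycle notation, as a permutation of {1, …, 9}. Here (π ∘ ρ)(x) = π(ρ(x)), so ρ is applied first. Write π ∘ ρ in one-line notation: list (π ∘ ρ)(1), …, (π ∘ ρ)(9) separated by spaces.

Chase each element through ρ then π: 1 → 3 → 9; 2 → 7 → 6; 3 → 4 → 3; 4 → 1 → 8; 5 → 5 → 4; 6 → 8 → 1; 7 → 6 → 2; 8 → 9 → 7; 9 → 2 → 5.
Collecting the images, π ∘ ρ = [9 6 3 8 4 1 2 7 5].

9 6 3 8 4 1 2 7 5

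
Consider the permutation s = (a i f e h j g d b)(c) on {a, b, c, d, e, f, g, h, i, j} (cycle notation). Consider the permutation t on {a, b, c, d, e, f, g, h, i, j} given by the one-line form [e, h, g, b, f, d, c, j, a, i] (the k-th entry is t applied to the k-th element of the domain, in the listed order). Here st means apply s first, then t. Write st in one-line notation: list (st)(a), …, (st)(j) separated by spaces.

a e g h j f b i d c

(st)(x) = t(s(x)). Computing each image: t(s(a)) = t(i) = a, t(s(b)) = t(a) = e, t(s(c)) = t(c) = g, t(s(d)) = t(b) = h, t(s(e)) = t(h) = j, t(s(f)) = t(e) = f, t(s(g)) = t(d) = b, t(s(h)) = t(j) = i, t(s(i)) = t(f) = d, t(s(j)) = t(g) = c.
Hence st = [a e g h j f b i d c].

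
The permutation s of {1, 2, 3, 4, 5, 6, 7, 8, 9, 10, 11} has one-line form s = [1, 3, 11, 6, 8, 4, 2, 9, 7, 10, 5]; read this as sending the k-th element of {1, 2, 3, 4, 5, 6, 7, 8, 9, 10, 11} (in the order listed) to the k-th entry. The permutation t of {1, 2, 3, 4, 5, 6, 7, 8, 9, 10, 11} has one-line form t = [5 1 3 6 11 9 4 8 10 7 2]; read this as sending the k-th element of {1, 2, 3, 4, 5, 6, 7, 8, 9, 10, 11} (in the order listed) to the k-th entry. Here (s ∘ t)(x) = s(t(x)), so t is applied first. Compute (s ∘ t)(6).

7

First apply t: t(6) = 9, then s(9) = 7. Thus (s ∘ t)(6) = 7.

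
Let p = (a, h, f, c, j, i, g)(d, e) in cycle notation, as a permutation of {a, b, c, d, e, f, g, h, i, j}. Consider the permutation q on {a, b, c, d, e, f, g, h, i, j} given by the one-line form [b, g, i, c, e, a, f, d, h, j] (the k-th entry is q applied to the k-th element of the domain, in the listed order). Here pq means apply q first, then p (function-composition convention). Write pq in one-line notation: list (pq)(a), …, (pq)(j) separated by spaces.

(pq)(x) = p(q(x)). Computing each image: p(q(a)) = p(b) = b, p(q(b)) = p(g) = a, p(q(c)) = p(i) = g, p(q(d)) = p(c) = j, p(q(e)) = p(e) = d, p(q(f)) = p(a) = h, p(q(g)) = p(f) = c, p(q(h)) = p(d) = e, p(q(i)) = p(h) = f, p(q(j)) = p(j) = i.
Hence pq = [b a g j d h c e f i].

b a g j d h c e f i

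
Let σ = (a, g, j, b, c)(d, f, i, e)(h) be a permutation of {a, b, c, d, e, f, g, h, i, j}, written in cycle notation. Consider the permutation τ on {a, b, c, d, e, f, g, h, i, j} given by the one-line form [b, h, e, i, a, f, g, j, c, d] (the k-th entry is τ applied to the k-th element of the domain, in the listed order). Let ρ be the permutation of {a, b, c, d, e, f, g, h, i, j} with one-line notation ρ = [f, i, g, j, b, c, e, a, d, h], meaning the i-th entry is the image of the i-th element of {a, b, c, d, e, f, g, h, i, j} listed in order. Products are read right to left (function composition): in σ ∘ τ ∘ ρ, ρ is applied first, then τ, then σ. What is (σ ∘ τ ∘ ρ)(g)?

g

Chase g: ρ(g) = e; τ(e) = a; σ(a) = g. Hence (σ ∘ τ ∘ ρ)(g) = g.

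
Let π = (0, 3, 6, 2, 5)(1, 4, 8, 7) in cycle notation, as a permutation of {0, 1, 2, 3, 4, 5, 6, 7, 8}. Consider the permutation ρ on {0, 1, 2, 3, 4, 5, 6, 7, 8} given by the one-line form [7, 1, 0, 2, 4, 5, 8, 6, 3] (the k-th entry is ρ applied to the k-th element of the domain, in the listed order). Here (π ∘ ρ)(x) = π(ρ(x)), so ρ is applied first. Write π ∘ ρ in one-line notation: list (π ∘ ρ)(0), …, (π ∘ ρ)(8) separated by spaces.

(π ∘ ρ)(x) = π(ρ(x)). Computing each image: π(ρ(0)) = π(7) = 1, π(ρ(1)) = π(1) = 4, π(ρ(2)) = π(0) = 3, π(ρ(3)) = π(2) = 5, π(ρ(4)) = π(4) = 8, π(ρ(5)) = π(5) = 0, π(ρ(6)) = π(8) = 7, π(ρ(7)) = π(6) = 2, π(ρ(8)) = π(3) = 6.
Hence π ∘ ρ = [1 4 3 5 8 0 7 2 6].

1 4 3 5 8 0 7 2 6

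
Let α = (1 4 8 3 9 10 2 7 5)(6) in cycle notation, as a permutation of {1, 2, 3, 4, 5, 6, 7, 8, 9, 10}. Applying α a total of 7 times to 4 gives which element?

4 lies in the 9-cycle (1 4 8 3 9 10 2 7 5).
Stepping 7 places around the cycle: 4 → 8 → 3 → 9 → 10 → 2 → 7 → 5.

5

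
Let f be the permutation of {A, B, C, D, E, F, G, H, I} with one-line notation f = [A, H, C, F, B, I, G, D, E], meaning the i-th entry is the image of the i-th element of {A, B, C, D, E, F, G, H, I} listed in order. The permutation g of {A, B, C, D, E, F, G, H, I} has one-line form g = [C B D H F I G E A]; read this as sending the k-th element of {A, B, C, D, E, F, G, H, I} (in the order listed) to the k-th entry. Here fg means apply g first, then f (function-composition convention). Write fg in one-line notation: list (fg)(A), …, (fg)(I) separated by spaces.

Chase each element through g then f: A → C → C; B → B → H; C → D → F; D → H → D; E → F → I; F → I → E; G → G → G; H → E → B; I → A → A.
Collecting the images, fg = [C H F D I E G B A].

C H F D I E G B A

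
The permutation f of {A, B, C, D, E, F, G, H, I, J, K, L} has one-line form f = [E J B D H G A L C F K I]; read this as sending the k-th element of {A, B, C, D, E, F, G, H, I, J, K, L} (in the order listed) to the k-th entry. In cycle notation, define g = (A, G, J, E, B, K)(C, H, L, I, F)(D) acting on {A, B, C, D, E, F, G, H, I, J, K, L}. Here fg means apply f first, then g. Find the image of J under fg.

C

First apply f: f(J) = F, then g(F) = C. Thus (fg)(J) = C.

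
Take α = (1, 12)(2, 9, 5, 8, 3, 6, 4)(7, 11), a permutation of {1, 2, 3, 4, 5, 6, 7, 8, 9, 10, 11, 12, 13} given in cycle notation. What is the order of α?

14

The disjoint cycles have lengths 7, 2, 2, 1, 1.
The order of α is the least common multiple of its cycle lengths: lcm(7, 2, 2) = 14.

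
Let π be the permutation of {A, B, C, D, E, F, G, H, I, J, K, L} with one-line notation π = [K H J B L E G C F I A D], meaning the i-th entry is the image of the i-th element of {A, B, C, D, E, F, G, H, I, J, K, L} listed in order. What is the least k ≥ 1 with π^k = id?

Decomposing into disjoint cycles gives cycle lengths 9, 2, 1.
Since disjoint cycles commute, ord(π) = lcm(9, 2) = 18.

18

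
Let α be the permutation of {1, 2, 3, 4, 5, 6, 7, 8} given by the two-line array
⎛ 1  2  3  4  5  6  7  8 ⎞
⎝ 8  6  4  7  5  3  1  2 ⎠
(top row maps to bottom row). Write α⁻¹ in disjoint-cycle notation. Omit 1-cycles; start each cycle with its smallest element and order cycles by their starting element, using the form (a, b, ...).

(1, 7, 4, 3, 6, 2, 8)

First write α in disjoint cycles: (1, 8, 2, 6, 3, 4, 7).
Reversing each cycle (and rotating so the smallest element leads) gives α⁻¹ = (1, 7, 4, 3, 6, 2, 8).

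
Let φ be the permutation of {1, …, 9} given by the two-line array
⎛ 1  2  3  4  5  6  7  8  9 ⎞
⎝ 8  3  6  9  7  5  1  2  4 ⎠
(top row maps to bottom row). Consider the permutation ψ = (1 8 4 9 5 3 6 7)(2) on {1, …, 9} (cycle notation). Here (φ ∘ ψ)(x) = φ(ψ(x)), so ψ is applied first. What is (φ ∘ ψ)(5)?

6

ψ(5) = 3, then φ(3) = 6; composing gives (φ ∘ ψ)(5) = 6.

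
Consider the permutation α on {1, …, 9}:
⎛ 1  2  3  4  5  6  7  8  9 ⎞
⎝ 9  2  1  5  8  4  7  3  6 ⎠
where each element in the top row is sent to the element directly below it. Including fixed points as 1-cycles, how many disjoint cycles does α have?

The cycle decomposition is (1 9 6 4 5 8 3)(2)(7), which has 3 cycles (counting 1-cycles).

3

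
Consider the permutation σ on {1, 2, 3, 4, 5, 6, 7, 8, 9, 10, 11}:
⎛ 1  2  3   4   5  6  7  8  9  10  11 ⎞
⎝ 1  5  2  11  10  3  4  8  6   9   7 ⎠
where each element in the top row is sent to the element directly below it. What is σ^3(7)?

7

Tracing 7 → 4 → … returns to 7 after 3 steps, so 7 lies in a 3-cycle (4 11 7).
Powers repeat with period 3 on this cycle, and 3 mod 3 = 0, so σ^3(7) = σ^0(7).
So σ^3(7) = 7.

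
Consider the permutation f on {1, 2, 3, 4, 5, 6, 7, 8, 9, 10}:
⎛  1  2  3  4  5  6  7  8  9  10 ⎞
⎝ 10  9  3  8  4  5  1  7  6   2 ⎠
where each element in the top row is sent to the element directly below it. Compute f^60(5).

Tracing 5 → 4 → … returns to 5 after 9 steps, so 5 lies in a 9-cycle (1 10 2 9 6 5 4 8 7).
On a 9-cycle, f^9 is the identity, so f^60 = f^6 there (60 ≡ 6 mod 9).
Stepping 6 places around the cycle: 5 → 4 → 8 → 7 → 1 → 10 → 2.

2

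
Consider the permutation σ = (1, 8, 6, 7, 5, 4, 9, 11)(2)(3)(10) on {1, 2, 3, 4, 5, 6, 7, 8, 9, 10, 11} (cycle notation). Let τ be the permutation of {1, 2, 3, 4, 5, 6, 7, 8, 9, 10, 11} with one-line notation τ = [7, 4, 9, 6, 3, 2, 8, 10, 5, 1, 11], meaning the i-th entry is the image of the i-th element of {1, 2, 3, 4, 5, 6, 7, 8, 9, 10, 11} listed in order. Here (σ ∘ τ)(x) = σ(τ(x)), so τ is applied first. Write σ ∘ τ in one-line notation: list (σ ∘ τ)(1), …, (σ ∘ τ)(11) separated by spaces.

(σ ∘ τ)(x) = σ(τ(x)). Computing each image: σ(τ(1)) = σ(7) = 5, σ(τ(2)) = σ(4) = 9, σ(τ(3)) = σ(9) = 11, σ(τ(4)) = σ(6) = 7, σ(τ(5)) = σ(3) = 3, σ(τ(6)) = σ(2) = 2, σ(τ(7)) = σ(8) = 6, σ(τ(8)) = σ(10) = 10, σ(τ(9)) = σ(5) = 4, σ(τ(10)) = σ(1) = 8, σ(τ(11)) = σ(11) = 1.
Hence σ ∘ τ = [5 9 11 7 3 2 6 10 4 8 1].

5 9 11 7 3 2 6 10 4 8 1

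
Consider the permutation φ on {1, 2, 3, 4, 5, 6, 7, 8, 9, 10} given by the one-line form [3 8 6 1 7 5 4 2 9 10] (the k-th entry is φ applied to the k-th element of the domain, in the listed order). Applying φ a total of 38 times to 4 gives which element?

Tracing 4 → 1 → … returns to 4 after 6 steps, so 4 lies in a 6-cycle (1 3 6 5 7 4).
On a 6-cycle, φ^6 is the identity, so φ^38 = φ^2 there (38 ≡ 2 mod 6).
Advancing 2 steps from 4: 4 → 1 → 3.

3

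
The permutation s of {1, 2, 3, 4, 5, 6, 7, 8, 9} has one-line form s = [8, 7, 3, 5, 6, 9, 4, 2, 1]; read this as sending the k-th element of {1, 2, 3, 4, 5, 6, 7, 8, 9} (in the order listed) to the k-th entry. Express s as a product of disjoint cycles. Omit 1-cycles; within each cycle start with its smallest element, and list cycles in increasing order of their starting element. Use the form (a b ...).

(1 8 2 7 4 5 6 9)

From 1: 1 → 8 → 2 → 7 → 4 → 5 → 6 → 9 → 1, closing the cycle (1 8 2 7 4 5 6 9).
Repeating from the next unused element and collecting all non-trivial cycles gives (1 8 2 7 4 5 6 9).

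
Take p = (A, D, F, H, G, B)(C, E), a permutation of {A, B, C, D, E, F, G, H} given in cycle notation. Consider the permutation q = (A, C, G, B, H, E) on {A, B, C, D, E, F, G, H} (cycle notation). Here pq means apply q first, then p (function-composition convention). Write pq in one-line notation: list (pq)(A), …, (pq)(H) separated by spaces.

(pq)(x) = p(q(x)). Computing each image: p(q(A)) = p(C) = E, p(q(B)) = p(H) = G, p(q(C)) = p(G) = B, p(q(D)) = p(D) = F, p(q(E)) = p(A) = D, p(q(F)) = p(F) = H, p(q(G)) = p(B) = A, p(q(H)) = p(E) = C.
Hence pq = [E G B F D H A C].

E G B F D H A C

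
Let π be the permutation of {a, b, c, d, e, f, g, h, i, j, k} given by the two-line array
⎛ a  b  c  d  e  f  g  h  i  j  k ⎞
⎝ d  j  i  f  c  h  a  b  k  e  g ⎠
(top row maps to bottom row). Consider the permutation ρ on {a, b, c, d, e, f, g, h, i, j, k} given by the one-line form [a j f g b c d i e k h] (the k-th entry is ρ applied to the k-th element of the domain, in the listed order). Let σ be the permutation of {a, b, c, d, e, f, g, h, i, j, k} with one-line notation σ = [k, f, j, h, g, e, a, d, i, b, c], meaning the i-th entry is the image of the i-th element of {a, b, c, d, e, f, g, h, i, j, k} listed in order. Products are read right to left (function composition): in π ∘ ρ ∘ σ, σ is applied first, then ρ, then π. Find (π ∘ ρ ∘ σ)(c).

Apply the permutations in order: σ(c) = j, then ρ(j) = k, then π(k) = g. So (π ∘ ρ ∘ σ)(c) = g.

g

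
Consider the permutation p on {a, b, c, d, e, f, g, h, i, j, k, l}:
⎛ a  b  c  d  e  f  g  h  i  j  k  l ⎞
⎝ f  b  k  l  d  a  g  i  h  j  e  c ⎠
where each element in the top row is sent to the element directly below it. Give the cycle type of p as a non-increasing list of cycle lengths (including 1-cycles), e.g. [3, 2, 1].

The disjoint cycles are (a, f)(b)(c, k, e, d, l)(g)(h, i)(j), with lengths 5, 2, 2, 1, 1, 1 in non-increasing order.

[5, 2, 2, 1, 1, 1]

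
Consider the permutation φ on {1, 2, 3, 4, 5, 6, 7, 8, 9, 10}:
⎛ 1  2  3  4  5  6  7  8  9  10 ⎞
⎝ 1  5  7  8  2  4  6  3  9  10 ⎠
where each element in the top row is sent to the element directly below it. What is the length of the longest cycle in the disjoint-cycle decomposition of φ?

Decomposing into disjoint cycles gives (2 5)(3 7 6 4 8); the longest has length 5.

5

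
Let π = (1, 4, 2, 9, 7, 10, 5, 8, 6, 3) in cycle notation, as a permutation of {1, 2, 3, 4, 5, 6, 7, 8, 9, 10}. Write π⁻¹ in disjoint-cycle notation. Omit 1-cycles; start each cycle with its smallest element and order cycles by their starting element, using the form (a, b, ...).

(1, 3, 6, 8, 5, 10, 7, 9, 2, 4)

Inverting a permutation written in cycle notation just reverses the order within every cycle.
After reversing and putting each cycle's least element first, π⁻¹ = (1, 3, 6, 8, 5, 10, 7, 9, 2, 4).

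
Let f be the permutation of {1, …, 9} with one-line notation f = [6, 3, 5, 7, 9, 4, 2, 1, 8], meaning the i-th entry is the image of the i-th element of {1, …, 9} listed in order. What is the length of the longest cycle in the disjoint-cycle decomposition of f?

9

Decomposing into disjoint cycles gives (1, 6, 4, 7, 2, 3, 5, 9, 8); the longest has length 9.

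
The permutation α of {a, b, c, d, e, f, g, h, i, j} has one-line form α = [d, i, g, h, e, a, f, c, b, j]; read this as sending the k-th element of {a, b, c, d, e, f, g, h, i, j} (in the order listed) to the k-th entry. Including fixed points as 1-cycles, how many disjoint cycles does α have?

The cycle decomposition is (a d h c g f)(b i)(e)(j), which has 4 cycles (counting 1-cycles).

4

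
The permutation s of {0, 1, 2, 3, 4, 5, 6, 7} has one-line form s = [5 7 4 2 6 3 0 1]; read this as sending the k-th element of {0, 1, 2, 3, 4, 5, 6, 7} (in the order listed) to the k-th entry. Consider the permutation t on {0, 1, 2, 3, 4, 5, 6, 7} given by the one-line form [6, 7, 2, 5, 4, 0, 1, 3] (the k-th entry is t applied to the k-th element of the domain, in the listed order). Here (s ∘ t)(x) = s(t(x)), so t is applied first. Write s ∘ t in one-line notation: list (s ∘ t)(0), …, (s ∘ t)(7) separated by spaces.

0 1 4 3 6 5 7 2

(s ∘ t)(x) = s(t(x)). Computing each image: s(t(0)) = s(6) = 0, s(t(1)) = s(7) = 1, s(t(2)) = s(2) = 4, s(t(3)) = s(5) = 3, s(t(4)) = s(4) = 6, s(t(5)) = s(0) = 5, s(t(6)) = s(1) = 7, s(t(7)) = s(3) = 2.
Hence s ∘ t = [0 1 4 3 6 5 7 2].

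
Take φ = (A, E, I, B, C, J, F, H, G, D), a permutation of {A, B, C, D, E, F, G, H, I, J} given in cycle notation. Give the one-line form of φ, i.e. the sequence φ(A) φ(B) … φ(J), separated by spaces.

E C J A I H D G B F

Each element maps to the next entry in its cycle (wrapping to the front): A↦E, B↦C, C↦J, D↦A, E↦I, F↦H, G↦D, H↦G, I↦B, J↦F.
So the one-line form is E C J A I H D G B F.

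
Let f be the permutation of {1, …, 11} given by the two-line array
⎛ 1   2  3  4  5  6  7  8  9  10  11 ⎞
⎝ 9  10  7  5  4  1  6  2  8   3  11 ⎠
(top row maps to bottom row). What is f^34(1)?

Tracing 1 → 9 → … returns to 1 after 8 steps, so 1 lies in an 8-cycle (1 9 8 2 10 3 7 6).
Since the cycle has length 8, f^34 acts on it the same as f^2 (34 mod 8 = 2).
Advancing 2 steps from 1: 1 → 9 → 8.

8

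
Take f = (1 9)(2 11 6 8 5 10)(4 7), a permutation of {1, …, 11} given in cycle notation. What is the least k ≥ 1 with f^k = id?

6

The cycle type of f is (6, 2, 2, 1).
The order of f is the least common multiple of its cycle lengths: lcm(6, 2, 2) = 6.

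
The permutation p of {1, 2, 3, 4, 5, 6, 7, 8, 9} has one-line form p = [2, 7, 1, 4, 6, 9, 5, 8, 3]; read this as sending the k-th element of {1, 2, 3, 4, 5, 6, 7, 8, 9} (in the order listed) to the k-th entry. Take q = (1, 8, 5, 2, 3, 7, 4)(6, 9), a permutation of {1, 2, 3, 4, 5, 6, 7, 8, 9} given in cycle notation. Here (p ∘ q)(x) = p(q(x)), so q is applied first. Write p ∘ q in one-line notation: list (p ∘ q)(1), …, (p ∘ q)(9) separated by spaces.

(p ∘ q)(x) = p(q(x)). Computing each image: p(q(1)) = p(8) = 8, p(q(2)) = p(3) = 1, p(q(3)) = p(7) = 5, p(q(4)) = p(1) = 2, p(q(5)) = p(2) = 7, p(q(6)) = p(9) = 3, p(q(7)) = p(4) = 4, p(q(8)) = p(5) = 6, p(q(9)) = p(6) = 9.
Hence p ∘ q = [8 1 5 2 7 3 4 6 9].

8 1 5 2 7 3 4 6 9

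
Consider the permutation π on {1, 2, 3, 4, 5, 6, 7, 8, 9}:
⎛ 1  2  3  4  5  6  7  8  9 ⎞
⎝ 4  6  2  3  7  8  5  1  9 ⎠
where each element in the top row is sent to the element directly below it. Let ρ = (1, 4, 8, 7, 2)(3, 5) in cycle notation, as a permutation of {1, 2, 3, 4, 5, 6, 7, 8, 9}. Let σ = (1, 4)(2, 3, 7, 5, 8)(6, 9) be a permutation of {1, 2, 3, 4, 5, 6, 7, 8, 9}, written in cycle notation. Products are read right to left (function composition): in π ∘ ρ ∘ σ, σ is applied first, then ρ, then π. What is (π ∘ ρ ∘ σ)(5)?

5

(π ∘ ρ ∘ σ)(5) = π(ρ(σ(5))). σ(5) = 8, then ρ(8) = 7, then π(7) = 5, so the result is 5.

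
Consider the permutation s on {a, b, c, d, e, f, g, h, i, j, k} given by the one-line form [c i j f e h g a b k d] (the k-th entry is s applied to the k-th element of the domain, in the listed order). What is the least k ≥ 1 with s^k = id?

14

Decomposing into disjoint cycles gives cycle lengths 7, 2, 1, 1.
Since disjoint cycles commute, ord(s) = lcm(7, 2) = 14.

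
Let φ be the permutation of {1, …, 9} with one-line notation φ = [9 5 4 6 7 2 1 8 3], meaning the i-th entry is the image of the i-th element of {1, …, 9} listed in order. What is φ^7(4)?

3

Tracing 4 → 6 → … returns to 4 after 8 steps, so 4 lies in an 8-cycle (1, 9, 3, 4, 6, 2, 5, 7).
Stepping 7 places around the cycle: 4 → 6 → 2 → 5 → 7 → 1 → 9 → 3.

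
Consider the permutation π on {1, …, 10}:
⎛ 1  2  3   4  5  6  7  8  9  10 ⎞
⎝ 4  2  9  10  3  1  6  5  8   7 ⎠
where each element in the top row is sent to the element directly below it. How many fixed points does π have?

The fixed points (elements with π(x) = x) are {2}, so there is 1.

1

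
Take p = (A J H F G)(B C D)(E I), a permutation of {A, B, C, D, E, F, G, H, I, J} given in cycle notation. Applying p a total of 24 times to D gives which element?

D lies in the 3-cycle (B C D).
On a 3-cycle, p^3 is the identity, so p^24 = p^0 there (24 ≡ 0 mod 3).
So p^24(D) = D.

D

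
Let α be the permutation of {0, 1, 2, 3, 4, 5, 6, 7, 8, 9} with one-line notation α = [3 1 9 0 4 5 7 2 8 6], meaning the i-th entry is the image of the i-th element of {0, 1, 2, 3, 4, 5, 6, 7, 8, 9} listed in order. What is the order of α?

Writing α as disjoint cycles, the cycle lengths are 4, 2, 1, 1, 1, 1.
Since disjoint cycles commute, ord(α) = lcm(4, 2) = 4.

4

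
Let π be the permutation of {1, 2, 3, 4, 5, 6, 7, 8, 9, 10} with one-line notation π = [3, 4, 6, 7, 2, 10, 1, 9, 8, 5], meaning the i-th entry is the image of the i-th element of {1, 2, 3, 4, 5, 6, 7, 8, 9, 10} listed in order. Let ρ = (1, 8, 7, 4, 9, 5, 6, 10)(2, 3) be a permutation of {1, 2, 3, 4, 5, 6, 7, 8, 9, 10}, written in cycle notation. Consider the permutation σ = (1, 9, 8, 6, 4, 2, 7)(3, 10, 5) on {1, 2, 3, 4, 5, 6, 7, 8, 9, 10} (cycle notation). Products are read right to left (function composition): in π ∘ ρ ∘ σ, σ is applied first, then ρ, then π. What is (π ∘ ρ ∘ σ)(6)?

8

Apply the permutations in order: σ(6) = 4, then ρ(4) = 9, then π(9) = 8. So (π ∘ ρ ∘ σ)(6) = 8.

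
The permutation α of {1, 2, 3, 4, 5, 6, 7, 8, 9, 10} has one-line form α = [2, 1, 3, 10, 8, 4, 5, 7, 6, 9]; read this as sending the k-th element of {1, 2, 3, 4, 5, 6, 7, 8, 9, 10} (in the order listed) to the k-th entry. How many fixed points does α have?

1

The fixed points (elements with α(x) = x) are {3}, so there is 1.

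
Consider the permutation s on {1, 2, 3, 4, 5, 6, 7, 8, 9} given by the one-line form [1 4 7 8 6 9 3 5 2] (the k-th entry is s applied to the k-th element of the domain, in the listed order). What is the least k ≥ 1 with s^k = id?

6

Writing s as disjoint cycles, the cycle lengths are 6, 2, 1.
The order is lcm(6, 2) = 6.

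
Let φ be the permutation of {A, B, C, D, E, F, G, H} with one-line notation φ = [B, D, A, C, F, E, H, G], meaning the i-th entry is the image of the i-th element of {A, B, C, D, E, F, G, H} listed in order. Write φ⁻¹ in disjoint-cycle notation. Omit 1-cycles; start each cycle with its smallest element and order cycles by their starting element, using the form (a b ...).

(A C D B)(E F)(G H)

The cycle decomposition of φ is (A B D C)(E F)(G H).
Reversing each cycle (and rotating so the smallest element leads) gives φ⁻¹ = (A C D B)(E F)(G H).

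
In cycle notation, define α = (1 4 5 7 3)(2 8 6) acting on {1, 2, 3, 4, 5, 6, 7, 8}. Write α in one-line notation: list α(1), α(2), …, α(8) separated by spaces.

Each element maps to the next entry in its cycle (wrapping to the front): 1→4, 2→8, 3→1, 4→5, 5→7, 6→2, 7→3, 8→6.
Listing these in domain order gives 4 8 1 5 7 2 3 6.

4 8 1 5 7 2 3 6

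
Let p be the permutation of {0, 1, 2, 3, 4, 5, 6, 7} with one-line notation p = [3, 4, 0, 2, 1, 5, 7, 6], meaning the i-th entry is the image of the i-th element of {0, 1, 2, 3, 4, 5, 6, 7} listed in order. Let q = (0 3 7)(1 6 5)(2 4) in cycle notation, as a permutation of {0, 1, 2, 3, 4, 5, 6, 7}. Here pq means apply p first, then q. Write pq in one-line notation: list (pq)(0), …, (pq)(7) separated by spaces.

7 2 3 4 6 1 0 5

Chase each element through p then q: 0 → 3 → 7; 1 → 4 → 2; 2 → 0 → 3; 3 → 2 → 4; 4 → 1 → 6; 5 → 5 → 1; 6 → 7 → 0; 7 → 6 → 5.
Collecting the images, pq = [7 2 3 4 6 1 0 5].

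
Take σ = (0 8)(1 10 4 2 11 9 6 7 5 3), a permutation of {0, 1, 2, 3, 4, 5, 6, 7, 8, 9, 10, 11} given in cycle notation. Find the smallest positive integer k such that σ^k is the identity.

The cycle type of σ is (10, 2).
The order is lcm(10, 2) = 10.

10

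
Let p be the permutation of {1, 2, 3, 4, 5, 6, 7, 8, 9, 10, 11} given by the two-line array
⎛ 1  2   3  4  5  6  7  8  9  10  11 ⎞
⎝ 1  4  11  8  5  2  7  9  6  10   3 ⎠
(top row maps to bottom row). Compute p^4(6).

Tracing 6 → 2 → … returns to 6 after 5 steps, so 6 lies in a 5-cycle (2 4 8 9 6).
Advancing 4 steps from 6: 6 → 2 → 4 → 8 → 9.

9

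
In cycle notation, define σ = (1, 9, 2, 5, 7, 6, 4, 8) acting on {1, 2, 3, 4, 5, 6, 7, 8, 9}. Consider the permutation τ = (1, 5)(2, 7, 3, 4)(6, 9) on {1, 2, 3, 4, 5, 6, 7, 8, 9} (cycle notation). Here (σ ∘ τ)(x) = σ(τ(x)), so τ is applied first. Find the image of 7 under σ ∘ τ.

3

τ(7) = 3, then σ(3) = 3; composing gives (σ ∘ τ)(7) = 3.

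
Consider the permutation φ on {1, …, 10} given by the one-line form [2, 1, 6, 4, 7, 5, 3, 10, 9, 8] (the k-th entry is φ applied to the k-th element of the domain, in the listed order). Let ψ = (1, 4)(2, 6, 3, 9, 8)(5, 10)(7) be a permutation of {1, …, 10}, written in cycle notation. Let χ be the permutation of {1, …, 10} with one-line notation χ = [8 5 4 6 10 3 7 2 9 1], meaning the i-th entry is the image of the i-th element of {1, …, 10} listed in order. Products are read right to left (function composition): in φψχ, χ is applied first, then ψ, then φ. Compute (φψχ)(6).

9

Apply the permutations in order: χ(6) = 3, then ψ(3) = 9, then φ(9) = 9. So (φψχ)(6) = 9.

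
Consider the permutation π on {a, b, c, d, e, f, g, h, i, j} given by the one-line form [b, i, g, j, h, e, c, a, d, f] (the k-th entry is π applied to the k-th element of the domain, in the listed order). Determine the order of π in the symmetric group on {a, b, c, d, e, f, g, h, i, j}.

The disjoint-cycle form of π has cycle lengths 8, 2.
Since disjoint cycles commute, ord(π) = lcm(8, 2) = 8.

8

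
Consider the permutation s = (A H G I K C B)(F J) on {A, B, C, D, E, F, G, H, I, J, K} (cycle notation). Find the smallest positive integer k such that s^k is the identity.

The disjoint cycles have lengths 7, 2, 1, 1.
The order of s is the least common multiple of its cycle lengths: lcm(7, 2) = 14.

14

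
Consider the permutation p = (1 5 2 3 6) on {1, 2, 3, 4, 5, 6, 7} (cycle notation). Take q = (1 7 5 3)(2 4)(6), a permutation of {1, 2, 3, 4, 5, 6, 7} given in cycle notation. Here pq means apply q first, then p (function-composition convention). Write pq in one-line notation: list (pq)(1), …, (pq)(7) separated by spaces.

(pq)(x) = p(q(x)). Computing each image: p(q(1)) = p(7) = 7, p(q(2)) = p(4) = 4, p(q(3)) = p(1) = 5, p(q(4)) = p(2) = 3, p(q(5)) = p(3) = 6, p(q(6)) = p(6) = 1, p(q(7)) = p(5) = 2.
Hence pq = [7 4 5 3 6 1 2].

7 4 5 3 6 1 2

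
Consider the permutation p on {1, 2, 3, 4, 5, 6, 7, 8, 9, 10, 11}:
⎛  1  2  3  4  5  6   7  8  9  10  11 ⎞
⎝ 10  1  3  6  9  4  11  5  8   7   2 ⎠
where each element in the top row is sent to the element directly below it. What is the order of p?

The disjoint-cycle form of p has cycle lengths 5, 3, 2, 1.
The order is lcm(5, 3, 2) = 30.

30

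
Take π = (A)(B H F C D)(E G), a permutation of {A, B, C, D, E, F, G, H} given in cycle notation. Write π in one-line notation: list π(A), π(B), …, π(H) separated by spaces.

Image by image: A↦A, B↦H, C↦D, D↦B, E↦G, F↦C, G↦E, H↦F.
So the one-line form is A H D B G C E F.

A H D B G C E F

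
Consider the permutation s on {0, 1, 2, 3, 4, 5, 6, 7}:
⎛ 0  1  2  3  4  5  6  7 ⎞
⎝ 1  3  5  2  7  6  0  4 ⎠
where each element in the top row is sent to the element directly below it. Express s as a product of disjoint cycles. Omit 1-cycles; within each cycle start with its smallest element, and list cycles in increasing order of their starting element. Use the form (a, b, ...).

(0, 1, 3, 2, 5, 6)(4, 7)

Iterating s from 0 gives 0 → 1 → 3 → 2 → 5 → 6 → 0; that is the 6-cycle (0, 1, 3, 2, 5, 6).
Repeating from the next unused element and collecting all non-trivial cycles gives (0, 1, 3, 2, 5, 6)(4, 7).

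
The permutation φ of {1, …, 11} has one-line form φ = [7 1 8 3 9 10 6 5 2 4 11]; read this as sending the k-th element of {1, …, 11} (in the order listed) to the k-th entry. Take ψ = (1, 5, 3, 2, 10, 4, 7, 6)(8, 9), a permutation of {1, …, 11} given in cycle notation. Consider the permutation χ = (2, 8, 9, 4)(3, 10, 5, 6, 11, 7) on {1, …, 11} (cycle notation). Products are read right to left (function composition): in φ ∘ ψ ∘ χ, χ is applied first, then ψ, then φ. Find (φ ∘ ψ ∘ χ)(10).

Chase 10: χ(10) = 5; ψ(5) = 3; φ(3) = 8. Hence (φ ∘ ψ ∘ χ)(10) = 8.

8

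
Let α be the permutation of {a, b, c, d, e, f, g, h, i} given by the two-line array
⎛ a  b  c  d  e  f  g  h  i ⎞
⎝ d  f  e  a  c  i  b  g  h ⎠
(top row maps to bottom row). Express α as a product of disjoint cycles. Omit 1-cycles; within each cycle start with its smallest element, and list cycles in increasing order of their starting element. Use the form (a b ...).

Iterating α from a gives a → d → a; that is the 2-cycle (a d).
Repeating from the next unused element and collecting all non-trivial cycles gives (a d)(b f i h g)(c e).

(a d)(b f i h g)(c e)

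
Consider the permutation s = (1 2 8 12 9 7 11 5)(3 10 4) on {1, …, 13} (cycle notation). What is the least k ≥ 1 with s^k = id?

24

The disjoint cycles have lengths 8, 3, 1, 1.
Since disjoint cycles commute, ord(s) = lcm(8, 3) = 24.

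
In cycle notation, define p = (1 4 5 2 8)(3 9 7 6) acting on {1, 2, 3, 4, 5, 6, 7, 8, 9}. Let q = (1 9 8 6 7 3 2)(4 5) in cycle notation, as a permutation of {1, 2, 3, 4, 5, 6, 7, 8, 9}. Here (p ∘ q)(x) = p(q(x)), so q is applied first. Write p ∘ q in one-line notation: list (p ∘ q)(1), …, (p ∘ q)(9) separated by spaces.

7 4 8 2 5 6 9 3 1

For each element, apply q then p: 1 → 9 → 7; 2 → 1 → 4; 3 → 2 → 8; 4 → 5 → 2; 5 → 4 → 5; 6 → 7 → 6; 7 → 3 → 9; 8 → 6 → 3; 9 → 8 → 1.
So p ∘ q in one-line form is 7 4 8 2 5 6 9 3 1.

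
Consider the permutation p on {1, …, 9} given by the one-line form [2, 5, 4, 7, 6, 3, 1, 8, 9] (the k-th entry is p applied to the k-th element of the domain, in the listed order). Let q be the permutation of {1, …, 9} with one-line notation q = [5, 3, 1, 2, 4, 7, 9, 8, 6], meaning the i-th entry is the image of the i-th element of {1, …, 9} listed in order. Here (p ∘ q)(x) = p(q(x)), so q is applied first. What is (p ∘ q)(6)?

q(6) = 7, then p(7) = 1; composing gives (p ∘ q)(6) = 1.

1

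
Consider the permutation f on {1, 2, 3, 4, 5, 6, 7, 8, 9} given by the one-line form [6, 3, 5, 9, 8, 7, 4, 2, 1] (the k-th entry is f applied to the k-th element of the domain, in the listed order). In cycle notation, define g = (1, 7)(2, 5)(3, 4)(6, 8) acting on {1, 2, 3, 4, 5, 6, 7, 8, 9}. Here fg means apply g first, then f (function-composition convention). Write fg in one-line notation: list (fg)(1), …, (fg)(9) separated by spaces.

For each element, apply g then f: 1 → 7 → 4; 2 → 5 → 8; 3 → 4 → 9; 4 → 3 → 5; 5 → 2 → 3; 6 → 8 → 2; 7 → 1 → 6; 8 → 6 → 7; 9 → 9 → 1.
So fg in one-line form is 4 8 9 5 3 2 6 7 1.

4 8 9 5 3 2 6 7 1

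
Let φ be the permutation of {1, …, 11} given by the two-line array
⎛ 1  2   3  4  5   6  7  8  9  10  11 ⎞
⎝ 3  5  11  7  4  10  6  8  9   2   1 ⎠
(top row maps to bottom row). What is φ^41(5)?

2

Tracing 5 → 4 → … returns to 5 after 6 steps, so 5 lies in a 6-cycle (2 5 4 7 6 10).
On a 6-cycle, φ^6 is the identity, so φ^41 = φ^5 there (41 ≡ 5 mod 6).
Stepping 5 places around the cycle: 5 → 4 → 7 → 6 → 10 → 2.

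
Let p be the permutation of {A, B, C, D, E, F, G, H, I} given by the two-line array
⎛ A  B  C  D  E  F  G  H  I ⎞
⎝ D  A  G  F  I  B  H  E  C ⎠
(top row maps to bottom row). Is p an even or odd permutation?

odd

In disjoint-cycle form the cycle lengths are 5, 4.
A cycle is odd iff its length is even; p has 1 even-length cycle, so sgn(p) = (−1)^1 and p is odd.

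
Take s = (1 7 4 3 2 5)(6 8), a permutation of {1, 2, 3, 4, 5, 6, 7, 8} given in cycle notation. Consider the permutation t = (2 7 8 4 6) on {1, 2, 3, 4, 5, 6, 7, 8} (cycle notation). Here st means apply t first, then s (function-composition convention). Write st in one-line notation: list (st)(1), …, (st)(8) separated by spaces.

Chase each element through t then s: 1 → 1 → 7; 2 → 7 → 4; 3 → 3 → 2; 4 → 6 → 8; 5 → 5 → 1; 6 → 2 → 5; 7 → 8 → 6; 8 → 4 → 3.
So st in one-line form is 7 4 2 8 1 5 6 3.

7 4 2 8 1 5 6 3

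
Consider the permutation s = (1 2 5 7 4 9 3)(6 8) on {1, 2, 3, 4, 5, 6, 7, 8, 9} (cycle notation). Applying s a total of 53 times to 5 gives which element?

3

5 lies in the 7-cycle (1 2 5 7 4 9 3).
Powers repeat with period 7 on this cycle, and 53 mod 7 = 4, so s^53(5) = s^4(5).
Stepping 4 places around the cycle: 5 → 7 → 4 → 9 → 3.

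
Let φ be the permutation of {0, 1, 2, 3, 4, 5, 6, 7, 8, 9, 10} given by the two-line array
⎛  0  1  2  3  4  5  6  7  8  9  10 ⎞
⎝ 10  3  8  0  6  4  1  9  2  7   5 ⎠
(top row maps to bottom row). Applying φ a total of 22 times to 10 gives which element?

Tracing 10 → 5 → … returns to 10 after 7 steps, so 10 lies in a 7-cycle (0 10 5 4 6 1 3).
Since the cycle has length 7, φ^22 acts on it the same as φ^1 (22 mod 7 = 1).
Advancing 1 step from 10: 10 → 5.

5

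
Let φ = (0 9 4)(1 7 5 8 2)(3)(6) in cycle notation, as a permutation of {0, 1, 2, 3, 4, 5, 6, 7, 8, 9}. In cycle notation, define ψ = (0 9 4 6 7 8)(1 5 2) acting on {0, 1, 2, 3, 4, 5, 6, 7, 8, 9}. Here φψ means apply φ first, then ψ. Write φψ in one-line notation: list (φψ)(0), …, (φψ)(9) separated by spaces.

For each element, apply φ then ψ: 0 → 9 → 4; 1 → 7 → 8; 2 → 1 → 5; 3 → 3 → 3; 4 → 0 → 9; 5 → 8 → 0; 6 → 6 → 7; 7 → 5 → 2; 8 → 2 → 1; 9 → 4 → 6.
Collecting the images, φψ = [4 8 5 3 9 0 7 2 1 6].

4 8 5 3 9 0 7 2 1 6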